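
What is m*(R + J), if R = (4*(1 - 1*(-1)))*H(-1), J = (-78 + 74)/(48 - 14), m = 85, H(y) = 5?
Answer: 3390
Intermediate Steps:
J = -2/17 (J = -4/34 = -4*1/34 = -2/17 ≈ -0.11765)
R = 40 (R = (4*(1 - 1*(-1)))*5 = (4*(1 + 1))*5 = (4*2)*5 = 8*5 = 40)
m*(R + J) = 85*(40 - 2/17) = 85*(678/17) = 3390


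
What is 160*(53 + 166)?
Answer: 35040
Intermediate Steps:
160*(53 + 166) = 160*219 = 35040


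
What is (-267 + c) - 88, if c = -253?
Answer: -608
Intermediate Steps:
(-267 + c) - 88 = (-267 - 253) - 88 = -520 - 88 = -608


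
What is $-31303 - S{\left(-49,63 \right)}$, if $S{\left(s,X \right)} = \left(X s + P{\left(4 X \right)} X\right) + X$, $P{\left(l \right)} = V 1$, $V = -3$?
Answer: $-28090$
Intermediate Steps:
$P{\left(l \right)} = -3$ ($P{\left(l \right)} = \left(-3\right) 1 = -3$)
$S{\left(s,X \right)} = - 2 X + X s$ ($S{\left(s,X \right)} = \left(X s - 3 X\right) + X = \left(- 3 X + X s\right) + X = - 2 X + X s$)
$-31303 - S{\left(-49,63 \right)} = -31303 - 63 \left(-2 - 49\right) = -31303 - 63 \left(-51\right) = -31303 - -3213 = -31303 + 3213 = -28090$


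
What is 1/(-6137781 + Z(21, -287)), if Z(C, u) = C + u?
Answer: -1/6138047 ≈ -1.6292e-7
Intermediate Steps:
1/(-6137781 + Z(21, -287)) = 1/(-6137781 + (21 - 287)) = 1/(-6137781 - 266) = 1/(-6138047) = -1/6138047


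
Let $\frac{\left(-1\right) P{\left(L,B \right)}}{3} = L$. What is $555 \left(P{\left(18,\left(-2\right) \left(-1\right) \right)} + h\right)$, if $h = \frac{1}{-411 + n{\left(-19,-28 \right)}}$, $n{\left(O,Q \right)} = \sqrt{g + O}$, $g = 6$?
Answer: $- \frac{5063180085}{168934} - \frac{555 i \sqrt{13}}{168934} \approx -29971.0 - 0.011845 i$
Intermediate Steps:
$n{\left(O,Q \right)} = \sqrt{6 + O}$
$P{\left(L,B \right)} = - 3 L$
$h = \frac{1}{-411 + i \sqrt{13}}$ ($h = \frac{1}{-411 + \sqrt{6 - 19}} = \frac{1}{-411 + \sqrt{-13}} = \frac{1}{-411 + i \sqrt{13}} \approx -0.0024329 - 2.134 \cdot 10^{-5} i$)
$555 \left(P{\left(18,\left(-2\right) \left(-1\right) \right)} + h\right) = 555 \left(\left(-3\right) 18 - \left(\frac{411}{168934} + \frac{i \sqrt{13}}{168934}\right)\right) = 555 \left(-54 - \left(\frac{411}{168934} + \frac{i \sqrt{13}}{168934}\right)\right) = 555 \left(- \frac{9122847}{168934} - \frac{i \sqrt{13}}{168934}\right) = - \frac{5063180085}{168934} - \frac{555 i \sqrt{13}}{168934}$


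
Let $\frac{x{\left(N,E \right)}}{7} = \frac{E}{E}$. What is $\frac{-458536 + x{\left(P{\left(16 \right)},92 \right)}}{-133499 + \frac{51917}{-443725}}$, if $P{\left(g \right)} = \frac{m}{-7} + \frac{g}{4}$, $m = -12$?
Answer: $\frac{203460780525}{59236895692} \approx 3.4347$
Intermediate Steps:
$P{\left(g \right)} = \frac{12}{7} + \frac{g}{4}$ ($P{\left(g \right)} = - \frac{12}{-7} + \frac{g}{4} = \left(-12\right) \left(- \frac{1}{7}\right) + g \frac{1}{4} = \frac{12}{7} + \frac{g}{4}$)
$x{\left(N,E \right)} = 7$ ($x{\left(N,E \right)} = 7 \frac{E}{E} = 7 \cdot 1 = 7$)
$\frac{-458536 + x{\left(P{\left(16 \right)},92 \right)}}{-133499 + \frac{51917}{-443725}} = \frac{-458536 + 7}{-133499 + \frac{51917}{-443725}} = - \frac{458529}{-133499 + 51917 \left(- \frac{1}{443725}\right)} = - \frac{458529}{-133499 - \frac{51917}{443725}} = - \frac{458529}{- \frac{59236895692}{443725}} = \left(-458529\right) \left(- \frac{443725}{59236895692}\right) = \frac{203460780525}{59236895692}$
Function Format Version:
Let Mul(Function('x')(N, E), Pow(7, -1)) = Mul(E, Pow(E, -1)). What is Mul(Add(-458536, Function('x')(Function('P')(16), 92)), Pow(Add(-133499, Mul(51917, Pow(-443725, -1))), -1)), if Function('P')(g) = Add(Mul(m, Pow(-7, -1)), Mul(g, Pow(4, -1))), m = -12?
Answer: Rational(203460780525, 59236895692) ≈ 3.4347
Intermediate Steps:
Function('P')(g) = Add(Rational(12, 7), Mul(Rational(1, 4), g)) (Function('P')(g) = Add(Mul(-12, Pow(-7, -1)), Mul(g, Pow(4, -1))) = Add(Mul(-12, Rational(-1, 7)), Mul(g, Rational(1, 4))) = Add(Rational(12, 7), Mul(Rational(1, 4), g)))
Function('x')(N, E) = 7 (Function('x')(N, E) = Mul(7, Mul(E, Pow(E, -1))) = Mul(7, 1) = 7)
Mul(Add(-458536, Function('x')(Function('P')(16), 92)), Pow(Add(-133499, Mul(51917, Pow(-443725, -1))), -1)) = Mul(Add(-458536, 7), Pow(Add(-133499, Mul(51917, Pow(-443725, -1))), -1)) = Mul(-458529, Pow(Add(-133499, Mul(51917, Rational(-1, 443725))), -1)) = Mul(-458529, Pow(Add(-133499, Rational(-51917, 443725)), -1)) = Mul(-458529, Pow(Rational(-59236895692, 443725), -1)) = Mul(-458529, Rational(-443725, 59236895692)) = Rational(203460780525, 59236895692)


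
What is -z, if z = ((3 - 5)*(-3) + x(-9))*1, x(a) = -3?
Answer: -3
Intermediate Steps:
z = 3 (z = ((3 - 5)*(-3) - 3)*1 = (-2*(-3) - 3)*1 = (6 - 3)*1 = 3*1 = 3)
-z = -1*3 = -3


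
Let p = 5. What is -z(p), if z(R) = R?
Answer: -5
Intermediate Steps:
-z(p) = -1*5 = -5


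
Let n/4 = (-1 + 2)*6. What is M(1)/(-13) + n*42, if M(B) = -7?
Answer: 13111/13 ≈ 1008.5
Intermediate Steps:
n = 24 (n = 4*((-1 + 2)*6) = 4*(1*6) = 4*6 = 24)
M(1)/(-13) + n*42 = -7/(-13) + 24*42 = -7*(-1/13) + 1008 = 7/13 + 1008 = 13111/13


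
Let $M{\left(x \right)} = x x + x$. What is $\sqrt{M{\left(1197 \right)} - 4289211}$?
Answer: $3 i \sqrt{317245} \approx 1689.7 i$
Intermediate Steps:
$M{\left(x \right)} = x + x^{2}$ ($M{\left(x \right)} = x^{2} + x = x + x^{2}$)
$\sqrt{M{\left(1197 \right)} - 4289211} = \sqrt{1197 \left(1 + 1197\right) - 4289211} = \sqrt{1197 \cdot 1198 - 4289211} = \sqrt{1434006 - 4289211} = \sqrt{-2855205} = 3 i \sqrt{317245}$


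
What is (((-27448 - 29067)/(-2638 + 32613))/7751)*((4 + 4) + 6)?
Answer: -158242/46467245 ≈ -0.0034055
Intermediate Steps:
(((-27448 - 29067)/(-2638 + 32613))/7751)*((4 + 4) + 6) = (-56515/29975*(1/7751))*(8 + 6) = (-56515*1/29975*(1/7751))*14 = -11303/5995*1/7751*14 = -11303/46467245*14 = -158242/46467245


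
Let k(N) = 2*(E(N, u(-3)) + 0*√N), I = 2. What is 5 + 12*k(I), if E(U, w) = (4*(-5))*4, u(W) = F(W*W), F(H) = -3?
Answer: -1915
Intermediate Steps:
u(W) = -3
E(U, w) = -80 (E(U, w) = -20*4 = -80)
k(N) = -160 (k(N) = 2*(-80 + 0*√N) = 2*(-80 + 0) = 2*(-80) = -160)
5 + 12*k(I) = 5 + 12*(-160) = 5 - 1920 = -1915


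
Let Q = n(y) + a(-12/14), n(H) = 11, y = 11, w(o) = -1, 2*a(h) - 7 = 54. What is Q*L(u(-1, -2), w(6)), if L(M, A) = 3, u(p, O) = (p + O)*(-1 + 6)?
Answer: 249/2 ≈ 124.50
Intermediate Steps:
a(h) = 61/2 (a(h) = 7/2 + (1/2)*54 = 7/2 + 27 = 61/2)
u(p, O) = 5*O + 5*p (u(p, O) = (O + p)*5 = 5*O + 5*p)
Q = 83/2 (Q = 11 + 61/2 = 83/2 ≈ 41.500)
Q*L(u(-1, -2), w(6)) = (83/2)*3 = 249/2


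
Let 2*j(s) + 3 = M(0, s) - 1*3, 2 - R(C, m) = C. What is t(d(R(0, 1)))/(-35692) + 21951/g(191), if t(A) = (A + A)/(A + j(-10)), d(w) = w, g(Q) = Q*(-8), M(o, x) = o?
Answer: -195867245/13634344 ≈ -14.366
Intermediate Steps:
R(C, m) = 2 - C
g(Q) = -8*Q
j(s) = -3 (j(s) = -3/2 + (0 - 1*3)/2 = -3/2 + (0 - 3)/2 = -3/2 + (½)*(-3) = -3/2 - 3/2 = -3)
t(A) = 2*A/(-3 + A) (t(A) = (A + A)/(A - 3) = (2*A)/(-3 + A) = 2*A/(-3 + A))
t(d(R(0, 1)))/(-35692) + 21951/g(191) = (2*(2 - 1*0)/(-3 + (2 - 1*0)))/(-35692) + 21951/((-8*191)) = (2*(2 + 0)/(-3 + (2 + 0)))*(-1/35692) + 21951/(-1528) = (2*2/(-3 + 2))*(-1/35692) + 21951*(-1/1528) = (2*2/(-1))*(-1/35692) - 21951/1528 = (2*2*(-1))*(-1/35692) - 21951/1528 = -4*(-1/35692) - 21951/1528 = 1/8923 - 21951/1528 = -195867245/13634344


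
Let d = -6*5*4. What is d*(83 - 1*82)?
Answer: -120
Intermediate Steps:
d = -120 (d = -30*4 = -120)
d*(83 - 1*82) = -120*(83 - 1*82) = -120*(83 - 82) = -120*1 = -120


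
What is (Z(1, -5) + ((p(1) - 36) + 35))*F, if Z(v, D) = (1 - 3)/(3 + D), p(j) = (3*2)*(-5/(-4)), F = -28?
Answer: -210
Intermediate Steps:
p(j) = 15/2 (p(j) = 6*(-5*(-¼)) = 6*(5/4) = 15/2)
Z(v, D) = -2/(3 + D)
(Z(1, -5) + ((p(1) - 36) + 35))*F = (-2/(3 - 5) + ((15/2 - 36) + 35))*(-28) = (-2/(-2) + (-57/2 + 35))*(-28) = (-2*(-½) + 13/2)*(-28) = (1 + 13/2)*(-28) = (15/2)*(-28) = -210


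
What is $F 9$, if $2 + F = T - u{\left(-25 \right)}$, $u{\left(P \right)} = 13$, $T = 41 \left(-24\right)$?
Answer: $-8991$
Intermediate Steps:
$T = -984$
$F = -999$ ($F = -2 - 997 = -999$)
$F 9 = \left(-999\right) 9 = -8991$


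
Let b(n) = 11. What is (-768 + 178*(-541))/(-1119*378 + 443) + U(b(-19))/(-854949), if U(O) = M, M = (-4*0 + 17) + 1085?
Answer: 2845546264/12456872259 ≈ 0.22843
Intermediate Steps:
M = 1102 (M = (0 + 17) + 1085 = 17 + 1085 = 1102)
U(O) = 1102
(-768 + 178*(-541))/(-1119*378 + 443) + U(b(-19))/(-854949) = (-768 + 178*(-541))/(-1119*378 + 443) + 1102/(-854949) = (-768 - 96298)/(-422982 + 443) + 1102*(-1/854949) = -97066/(-422539) - 38/29481 = -97066*(-1/422539) - 38/29481 = 97066/422539 - 38/29481 = 2845546264/12456872259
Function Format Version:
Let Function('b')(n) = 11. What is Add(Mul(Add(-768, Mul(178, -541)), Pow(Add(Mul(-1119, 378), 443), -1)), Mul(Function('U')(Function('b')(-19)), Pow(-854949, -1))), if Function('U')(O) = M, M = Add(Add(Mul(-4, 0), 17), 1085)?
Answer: Rational(2845546264, 12456872259) ≈ 0.22843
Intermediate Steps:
M = 1102 (M = Add(Add(0, 17), 1085) = Add(17, 1085) = 1102)
Function('U')(O) = 1102
Add(Mul(Add(-768, Mul(178, -541)), Pow(Add(Mul(-1119, 378), 443), -1)), Mul(Function('U')(Function('b')(-19)), Pow(-854949, -1))) = Add(Mul(Add(-768, Mul(178, -541)), Pow(Add(Mul(-1119, 378), 443), -1)), Mul(1102, Pow(-854949, -1))) = Add(Mul(Add(-768, -96298), Pow(Add(-422982, 443), -1)), Mul(1102, Rational(-1, 854949))) = Add(Mul(-97066, Pow(-422539, -1)), Rational(-38, 29481)) = Add(Mul(-97066, Rational(-1, 422539)), Rational(-38, 29481)) = Add(Rational(97066, 422539), Rational(-38, 29481)) = Rational(2845546264, 12456872259)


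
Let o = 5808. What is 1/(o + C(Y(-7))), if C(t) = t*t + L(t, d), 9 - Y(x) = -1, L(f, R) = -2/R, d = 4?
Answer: 2/11815 ≈ 0.00016928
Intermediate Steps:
Y(x) = 10 (Y(x) = 9 - 1*(-1) = 9 + 1 = 10)
C(t) = -½ + t² (C(t) = t*t - 2/4 = t² - 2*¼ = t² - ½ = -½ + t²)
1/(o + C(Y(-7))) = 1/(5808 + (-½ + 10²)) = 1/(5808 + (-½ + 100)) = 1/(5808 + 199/2) = 1/(11815/2) = 2/11815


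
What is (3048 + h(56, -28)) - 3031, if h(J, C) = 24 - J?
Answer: -15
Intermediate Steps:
(3048 + h(56, -28)) - 3031 = (3048 + (24 - 1*56)) - 3031 = (3048 + (24 - 56)) - 3031 = (3048 - 32) - 3031 = 3016 - 3031 = -15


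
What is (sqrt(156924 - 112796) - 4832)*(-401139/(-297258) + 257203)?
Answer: -61572606013136/49543 + 50970700342*sqrt(2758)/49543 ≈ -1.1888e+9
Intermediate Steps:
(sqrt(156924 - 112796) - 4832)*(-401139/(-297258) + 257203) = (sqrt(44128) - 4832)*(-401139*(-1/297258) + 257203) = (4*sqrt(2758) - 4832)*(133713/99086 + 257203) = (-4832 + 4*sqrt(2758))*(25485350171/99086) = -61572606013136/49543 + 50970700342*sqrt(2758)/49543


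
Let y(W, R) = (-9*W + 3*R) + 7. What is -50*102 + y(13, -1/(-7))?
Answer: -36467/7 ≈ -5209.6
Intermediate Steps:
y(W, R) = 7 - 9*W + 3*R
-50*102 + y(13, -1/(-7)) = -50*102 + (7 - 9*13 + 3*(-1/(-7))) = -5100 + (7 - 117 + 3*(-1*(-⅐))) = -5100 + (7 - 117 + 3*(⅐)) = -5100 + (7 - 117 + 3/7) = -5100 - 767/7 = -36467/7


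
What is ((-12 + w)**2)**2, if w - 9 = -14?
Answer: 83521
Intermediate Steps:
w = -5 (w = 9 - 14 = -5)
((-12 + w)**2)**2 = ((-12 - 5)**2)**2 = ((-17)**2)**2 = 289**2 = 83521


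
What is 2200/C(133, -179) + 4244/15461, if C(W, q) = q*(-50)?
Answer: 1439960/2767519 ≈ 0.52031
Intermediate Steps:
C(W, q) = -50*q
2200/C(133, -179) + 4244/15461 = 2200/((-50*(-179))) + 4244/15461 = 2200/8950 + 4244*(1/15461) = 2200*(1/8950) + 4244/15461 = 44/179 + 4244/15461 = 1439960/2767519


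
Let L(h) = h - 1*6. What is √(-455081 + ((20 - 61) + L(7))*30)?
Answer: I*√456281 ≈ 675.49*I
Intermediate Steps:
L(h) = -6 + h (L(h) = h - 6 = -6 + h)
√(-455081 + ((20 - 61) + L(7))*30) = √(-455081 + ((20 - 61) + (-6 + 7))*30) = √(-455081 + (-41 + 1)*30) = √(-455081 - 40*30) = √(-455081 - 1200) = √(-456281) = I*√456281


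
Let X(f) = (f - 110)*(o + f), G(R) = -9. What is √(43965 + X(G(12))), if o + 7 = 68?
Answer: √37777 ≈ 194.36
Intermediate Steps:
o = 61 (o = -7 + 68 = 61)
X(f) = (-110 + f)*(61 + f) (X(f) = (f - 110)*(61 + f) = (-110 + f)*(61 + f))
√(43965 + X(G(12))) = √(43965 + (-6710 + (-9)² - 49*(-9))) = √(43965 + (-6710 + 81 + 441)) = √(43965 - 6188) = √37777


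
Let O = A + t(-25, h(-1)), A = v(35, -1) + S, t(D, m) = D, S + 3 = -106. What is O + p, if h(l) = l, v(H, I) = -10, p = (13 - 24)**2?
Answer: -23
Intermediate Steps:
p = 121 (p = (-11)**2 = 121)
S = -109 (S = -3 - 106 = -109)
A = -119 (A = -10 - 109 = -119)
O = -144 (O = -119 - 25 = -144)
O + p = -144 + 121 = -23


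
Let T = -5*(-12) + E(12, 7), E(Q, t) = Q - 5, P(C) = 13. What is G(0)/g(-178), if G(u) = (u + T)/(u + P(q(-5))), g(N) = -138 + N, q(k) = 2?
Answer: -67/4108 ≈ -0.016310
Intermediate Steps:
E(Q, t) = -5 + Q
T = 67 (T = -5*(-12) + (-5 + 12) = 60 + 7 = 67)
G(u) = (67 + u)/(13 + u) (G(u) = (u + 67)/(u + 13) = (67 + u)/(13 + u))
G(0)/g(-178) = ((67 + 0)/(13 + 0))/(-138 - 178) = (67/13)/(-316) = ((1/13)*67)*(-1/316) = (67/13)*(-1/316) = -67/4108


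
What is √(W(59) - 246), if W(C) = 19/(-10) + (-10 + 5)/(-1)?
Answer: I*√24290/10 ≈ 15.585*I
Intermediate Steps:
W(C) = 31/10 (W(C) = 19*(-⅒) - 5*(-1) = -19/10 + 5 = 31/10)
√(W(59) - 246) = √(31/10 - 246) = √(-2429/10) = I*√24290/10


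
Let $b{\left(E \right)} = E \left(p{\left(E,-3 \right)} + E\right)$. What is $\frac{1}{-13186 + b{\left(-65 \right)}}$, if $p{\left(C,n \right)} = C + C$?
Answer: $- \frac{1}{511} \approx -0.0019569$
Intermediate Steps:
$p{\left(C,n \right)} = 2 C$
$b{\left(E \right)} = 3 E^{2}$ ($b{\left(E \right)} = E \left(2 E + E\right) = E 3 E = 3 E^{2}$)
$\frac{1}{-13186 + b{\left(-65 \right)}} = \frac{1}{-13186 + 3 \left(-65\right)^{2}} = \frac{1}{-13186 + 3 \cdot 4225} = \frac{1}{-13186 + 12675} = \frac{1}{-511} = - \frac{1}{511}$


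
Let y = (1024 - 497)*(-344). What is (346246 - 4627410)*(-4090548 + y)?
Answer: 18288430497104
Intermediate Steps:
y = -181288 (y = 527*(-344) = -181288)
(346246 - 4627410)*(-4090548 + y) = (346246 - 4627410)*(-4090548 - 181288) = -4281164*(-4271836) = 18288430497104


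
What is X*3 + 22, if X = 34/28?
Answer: 359/14 ≈ 25.643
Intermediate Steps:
X = 17/14 (X = 34*(1/28) = 17/14 ≈ 1.2143)
X*3 + 22 = (17/14)*3 + 22 = 51/14 + 22 = 359/14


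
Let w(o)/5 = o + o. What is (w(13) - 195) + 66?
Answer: 1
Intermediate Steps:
w(o) = 10*o (w(o) = 5*(o + o) = 5*(2*o) = 10*o)
(w(13) - 195) + 66 = (10*13 - 195) + 66 = (130 - 195) + 66 = -65 + 66 = 1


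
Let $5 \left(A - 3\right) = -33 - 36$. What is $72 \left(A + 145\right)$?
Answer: $\frac{48312}{5} \approx 9662.4$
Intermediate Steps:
$A = - \frac{54}{5}$ ($A = 3 + \frac{-33 - 36}{5} = 3 + \frac{1}{5} \left(-69\right) = 3 - \frac{69}{5} = - \frac{54}{5} \approx -10.8$)
$72 \left(A + 145\right) = 72 \left(- \frac{54}{5} + 145\right) = 72 \cdot \frac{671}{5} = \frac{48312}{5}$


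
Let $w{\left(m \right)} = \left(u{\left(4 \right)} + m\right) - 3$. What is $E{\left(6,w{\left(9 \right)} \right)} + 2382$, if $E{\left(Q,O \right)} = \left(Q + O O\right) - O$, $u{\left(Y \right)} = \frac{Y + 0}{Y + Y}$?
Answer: $\frac{9695}{4} \approx 2423.8$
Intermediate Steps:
$u{\left(Y \right)} = \frac{1}{2}$ ($u{\left(Y \right)} = \frac{Y}{2 Y} = Y \frac{1}{2 Y} = \frac{1}{2}$)
$w{\left(m \right)} = - \frac{5}{2} + m$ ($w{\left(m \right)} = \left(\frac{1}{2} + m\right) - 3 = - \frac{5}{2} + m$)
$E{\left(Q,O \right)} = Q + O^{2} - O$ ($E{\left(Q,O \right)} = \left(Q + O^{2}\right) - O = Q + O^{2} - O$)
$E{\left(6,w{\left(9 \right)} \right)} + 2382 = \left(6 + \left(- \frac{5}{2} + 9\right)^{2} - \left(- \frac{5}{2} + 9\right)\right) + 2382 = \left(6 + \left(\frac{13}{2}\right)^{2} - \frac{13}{2}\right) + 2382 = \left(6 + \frac{169}{4} - \frac{13}{2}\right) + 2382 = \frac{167}{4} + 2382 = \frac{9695}{4}$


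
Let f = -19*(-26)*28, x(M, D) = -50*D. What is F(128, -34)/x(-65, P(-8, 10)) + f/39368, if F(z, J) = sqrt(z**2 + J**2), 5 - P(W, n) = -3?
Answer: 13/37 - sqrt(4385)/200 ≈ 0.020255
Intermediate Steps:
P(W, n) = 8 (P(W, n) = 5 - 1*(-3) = 5 + 3 = 8)
f = 13832 (f = 494*28 = 13832)
F(z, J) = sqrt(J**2 + z**2)
F(128, -34)/x(-65, P(-8, 10)) + f/39368 = sqrt((-34)**2 + 128**2)/((-50*8)) + 13832/39368 = sqrt(1156 + 16384)/(-400) + 13832*(1/39368) = sqrt(17540)*(-1/400) + 13/37 = (2*sqrt(4385))*(-1/400) + 13/37 = -sqrt(4385)/200 + 13/37 = 13/37 - sqrt(4385)/200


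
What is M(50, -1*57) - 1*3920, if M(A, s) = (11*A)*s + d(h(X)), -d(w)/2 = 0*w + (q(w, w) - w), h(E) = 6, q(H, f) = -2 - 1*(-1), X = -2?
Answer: -35256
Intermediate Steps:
q(H, f) = -1 (q(H, f) = -2 + 1 = -1)
d(w) = 2 + 2*w (d(w) = -2*(0*w + (-1 - w)) = -2*(0 + (-1 - w)) = -2*(-1 - w) = 2 + 2*w)
M(A, s) = 14 + 11*A*s (M(A, s) = (11*A)*s + (2 + 2*6) = 11*A*s + (2 + 12) = 11*A*s + 14 = 14 + 11*A*s)
M(50, -1*57) - 1*3920 = (14 + 11*50*(-1*57)) - 1*3920 = (14 + 11*50*(-57)) - 3920 = (14 - 31350) - 3920 = -31336 - 3920 = -35256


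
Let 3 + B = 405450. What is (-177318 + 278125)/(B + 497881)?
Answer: 100807/903328 ≈ 0.11160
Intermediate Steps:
B = 405447 (B = -3 + 405450 = 405447)
(-177318 + 278125)/(B + 497881) = (-177318 + 278125)/(405447 + 497881) = 100807/903328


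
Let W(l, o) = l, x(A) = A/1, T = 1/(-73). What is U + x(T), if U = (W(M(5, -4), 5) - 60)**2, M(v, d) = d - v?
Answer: 347552/73 ≈ 4761.0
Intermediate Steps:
T = -1/73 ≈ -0.013699
x(A) = A (x(A) = A*1 = A)
U = 4761 (U = ((-4 - 1*5) - 60)**2 = ((-4 - 5) - 60)**2 = (-9 - 60)**2 = (-69)**2 = 4761)
U + x(T) = 4761 - 1/73 = 347552/73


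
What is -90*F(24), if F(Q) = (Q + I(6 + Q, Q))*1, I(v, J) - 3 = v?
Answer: -5130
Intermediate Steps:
I(v, J) = 3 + v
F(Q) = 9 + 2*Q (F(Q) = (Q + (3 + (6 + Q)))*1 = (Q + (9 + Q))*1 = (9 + 2*Q)*1 = 9 + 2*Q)
-90*F(24) = -90*(9 + 2*24) = -90*(9 + 48) = -90*57 = -5130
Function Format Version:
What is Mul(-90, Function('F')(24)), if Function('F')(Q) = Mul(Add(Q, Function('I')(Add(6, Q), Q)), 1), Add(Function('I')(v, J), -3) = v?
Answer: -5130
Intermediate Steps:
Function('I')(v, J) = Add(3, v)
Function('F')(Q) = Add(9, Mul(2, Q)) (Function('F')(Q) = Mul(Add(Q, Add(3, Add(6, Q))), 1) = Mul(Add(Q, Add(9, Q)), 1) = Mul(Add(9, Mul(2, Q)), 1) = Add(9, Mul(2, Q)))
Mul(-90, Function('F')(24)) = Mul(-90, Add(9, Mul(2, 24))) = Mul(-90, Add(9, 48)) = Mul(-90, 57) = -5130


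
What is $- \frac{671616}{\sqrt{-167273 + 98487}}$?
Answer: $\frac{335808 i \sqrt{68786}}{34393} \approx 2560.8 i$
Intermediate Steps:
$- \frac{671616}{\sqrt{-167273 + 98487}} = - \frac{671616}{\sqrt{-68786}} = - \frac{671616}{i \sqrt{68786}} = - 671616 \left(- \frac{i \sqrt{68786}}{68786}\right) = \frac{335808 i \sqrt{68786}}{34393}$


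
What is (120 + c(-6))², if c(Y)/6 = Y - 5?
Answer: 2916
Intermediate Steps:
c(Y) = -30 + 6*Y (c(Y) = 6*(Y - 5) = 6*(-5 + Y) = -30 + 6*Y)
(120 + c(-6))² = (120 + (-30 + 6*(-6)))² = (120 + (-30 - 36))² = (120 - 66)² = 54² = 2916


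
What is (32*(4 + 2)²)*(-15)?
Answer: -17280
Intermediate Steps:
(32*(4 + 2)²)*(-15) = (32*6²)*(-15) = (32*36)*(-15) = 1152*(-15) = -17280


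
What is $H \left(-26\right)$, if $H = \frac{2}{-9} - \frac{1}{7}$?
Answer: $\frac{598}{63} \approx 9.4921$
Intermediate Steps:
$H = - \frac{23}{63}$ ($H = 2 \left(- \frac{1}{9}\right) - \frac{1}{7} = - \frac{2}{9} - \frac{1}{7} = - \frac{23}{63} \approx -0.36508$)
$H \left(-26\right) = \left(- \frac{23}{63}\right) \left(-26\right) = \frac{598}{63}$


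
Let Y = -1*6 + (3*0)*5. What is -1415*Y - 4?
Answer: 8486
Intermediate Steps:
Y = -6 (Y = -6 + 0*5 = -6 + 0 = -6)
-1415*Y - 4 = -1415*(-6) - 4 = 8490 - 4 = 8486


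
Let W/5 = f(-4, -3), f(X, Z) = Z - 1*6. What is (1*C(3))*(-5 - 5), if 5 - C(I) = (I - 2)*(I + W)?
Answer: -470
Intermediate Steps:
f(X, Z) = -6 + Z (f(X, Z) = Z - 6 = -6 + Z)
W = -45 (W = 5*(-6 - 3) = 5*(-9) = -45)
C(I) = 5 - (-45 + I)*(-2 + I) (C(I) = 5 - (I - 2)*(I - 45) = 5 - (-2 + I)*(-45 + I) = 5 - (-45 + I)*(-2 + I))
(1*C(3))*(-5 - 5) = (1*(-85 - 1*3² + 47*3))*(-5 - 5) = (1*(-85 - 1*9 + 141))*(-10) = (1*(-85 - 9 + 141))*(-10) = (1*47)*(-10) = 47*(-10) = -470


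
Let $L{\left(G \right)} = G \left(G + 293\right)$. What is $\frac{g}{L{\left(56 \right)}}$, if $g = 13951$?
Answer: $\frac{1993}{2792} \approx 0.71383$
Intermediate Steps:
$L{\left(G \right)} = G \left(293 + G\right)$
$\frac{g}{L{\left(56 \right)}} = \frac{13951}{56 \left(293 + 56\right)} = \frac{13951}{56 \cdot 349} = \frac{13951}{19544} = 13951 \cdot \frac{1}{19544} = \frac{1993}{2792}$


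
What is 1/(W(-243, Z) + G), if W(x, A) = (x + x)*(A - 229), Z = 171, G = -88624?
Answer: -1/60436 ≈ -1.6546e-5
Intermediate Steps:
W(x, A) = 2*x*(-229 + A) (W(x, A) = (2*x)*(-229 + A) = 2*x*(-229 + A))
1/(W(-243, Z) + G) = 1/(2*(-243)*(-229 + 171) - 88624) = 1/(2*(-243)*(-58) - 88624) = 1/(28188 - 88624) = 1/(-60436) = -1/60436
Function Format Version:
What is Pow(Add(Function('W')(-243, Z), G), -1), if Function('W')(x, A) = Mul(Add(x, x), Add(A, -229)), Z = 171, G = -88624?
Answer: Rational(-1, 60436) ≈ -1.6546e-5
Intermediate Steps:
Function('W')(x, A) = Mul(2, x, Add(-229, A)) (Function('W')(x, A) = Mul(Mul(2, x), Add(-229, A)) = Mul(2, x, Add(-229, A)))
Pow(Add(Function('W')(-243, Z), G), -1) = Pow(Add(Mul(2, -243, Add(-229, 171)), -88624), -1) = Pow(Add(Mul(2, -243, -58), -88624), -1) = Pow(Add(28188, -88624), -1) = Pow(-60436, -1) = Rational(-1, 60436)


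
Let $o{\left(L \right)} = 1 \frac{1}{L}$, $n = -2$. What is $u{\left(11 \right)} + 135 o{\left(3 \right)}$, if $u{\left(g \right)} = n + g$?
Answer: $54$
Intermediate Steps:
$u{\left(g \right)} = -2 + g$
$o{\left(L \right)} = \frac{1}{L}$
$u{\left(11 \right)} + 135 o{\left(3 \right)} = \left(-2 + 11\right) + \frac{135}{3} = 9 + 135 \cdot \frac{1}{3} = 9 + 45 = 54$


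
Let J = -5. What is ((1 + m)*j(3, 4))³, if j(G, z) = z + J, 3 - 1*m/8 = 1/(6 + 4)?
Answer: -1771561/125 ≈ -14172.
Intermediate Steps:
m = 116/5 (m = 24 - 8/(6 + 4) = 24 - 8/10 = 24 - 8*⅒ = 24 - ⅘ = 116/5 ≈ 23.200)
j(G, z) = -5 + z (j(G, z) = z - 5 = -5 + z)
((1 + m)*j(3, 4))³ = ((1 + 116/5)*(-5 + 4))³ = ((121/5)*(-1))³ = (-121/5)³ = -1771561/125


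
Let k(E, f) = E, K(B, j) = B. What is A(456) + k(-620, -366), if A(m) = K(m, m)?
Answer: -164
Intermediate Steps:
A(m) = m
A(456) + k(-620, -366) = 456 - 620 = -164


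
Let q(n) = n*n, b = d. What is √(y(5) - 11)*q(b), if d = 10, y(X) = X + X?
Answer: 100*I ≈ 100.0*I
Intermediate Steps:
y(X) = 2*X
b = 10
q(n) = n²
√(y(5) - 11)*q(b) = √(2*5 - 11)*10² = √(10 - 11)*100 = √(-1)*100 = I*100 = 100*I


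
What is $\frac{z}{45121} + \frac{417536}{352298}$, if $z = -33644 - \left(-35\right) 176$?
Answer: $\frac{4578541812}{7948019029} \approx 0.57606$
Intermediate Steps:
$z = -27484$ ($z = -33644 - -6160 = -33644 + 6160 = -27484$)
$\frac{z}{45121} + \frac{417536}{352298} = - \frac{27484}{45121} + \frac{417536}{352298} = \left(-27484\right) \frac{1}{45121} + 417536 \cdot \frac{1}{352298} = - \frac{27484}{45121} + \frac{208768}{176149} = \frac{4578541812}{7948019029}$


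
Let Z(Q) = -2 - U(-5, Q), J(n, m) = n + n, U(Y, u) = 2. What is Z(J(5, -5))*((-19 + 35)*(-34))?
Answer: 2176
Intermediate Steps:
J(n, m) = 2*n
Z(Q) = -4 (Z(Q) = -2 - 1*2 = -2 - 2 = -4)
Z(J(5, -5))*((-19 + 35)*(-34)) = -4*(-19 + 35)*(-34) = -64*(-34) = -4*(-544) = 2176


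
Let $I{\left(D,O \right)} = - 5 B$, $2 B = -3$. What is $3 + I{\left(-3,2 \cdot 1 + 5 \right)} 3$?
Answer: $\frac{51}{2} \approx 25.5$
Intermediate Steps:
$B = - \frac{3}{2}$ ($B = \frac{1}{2} \left(-3\right) = - \frac{3}{2} \approx -1.5$)
$I{\left(D,O \right)} = \frac{15}{2}$ ($I{\left(D,O \right)} = \left(-5\right) \left(- \frac{3}{2}\right) = \frac{15}{2}$)
$3 + I{\left(-3,2 \cdot 1 + 5 \right)} 3 = 3 + \frac{15}{2} \cdot 3 = 3 + \frac{45}{2} = \frac{51}{2}$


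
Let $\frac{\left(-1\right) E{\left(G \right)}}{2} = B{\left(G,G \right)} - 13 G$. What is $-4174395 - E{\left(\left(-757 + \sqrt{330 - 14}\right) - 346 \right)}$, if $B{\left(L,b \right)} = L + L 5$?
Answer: $-4158953 - 28 \sqrt{79} \approx -4.1592 \cdot 10^{6}$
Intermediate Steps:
$B{\left(L,b \right)} = 6 L$ ($B{\left(L,b \right)} = L + 5 L = 6 L$)
$E{\left(G \right)} = 14 G$ ($E{\left(G \right)} = - 2 \left(6 G - 13 G\right) = - 2 \left(- 7 G\right) = 14 G$)
$-4174395 - E{\left(\left(-757 + \sqrt{330 - 14}\right) - 346 \right)} = -4174395 - 14 \left(\left(-757 + \sqrt{330 - 14}\right) - 346\right) = -4174395 - 14 \left(\left(-757 + \sqrt{316}\right) - 346\right) = -4174395 - 14 \left(\left(-757 + 2 \sqrt{79}\right) - 346\right) = -4174395 - 14 \left(-1103 + 2 \sqrt{79}\right) = -4174395 - \left(-15442 + 28 \sqrt{79}\right) = -4174395 + \left(15442 - 28 \sqrt{79}\right) = -4158953 - 28 \sqrt{79}$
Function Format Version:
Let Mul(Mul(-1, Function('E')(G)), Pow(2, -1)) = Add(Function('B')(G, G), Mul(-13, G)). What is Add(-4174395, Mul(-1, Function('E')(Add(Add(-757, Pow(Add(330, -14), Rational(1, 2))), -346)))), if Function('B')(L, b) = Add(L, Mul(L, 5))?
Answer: Add(-4158953, Mul(-28, Pow(79, Rational(1, 2)))) ≈ -4.1592e+6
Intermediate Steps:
Function('B')(L, b) = Mul(6, L) (Function('B')(L, b) = Add(L, Mul(5, L)) = Mul(6, L))
Function('E')(G) = Mul(14, G) (Function('E')(G) = Mul(-2, Add(Mul(6, G), Mul(-13, G))) = Mul(-2, Mul(-7, G)) = Mul(14, G))
Add(-4174395, Mul(-1, Function('E')(Add(Add(-757, Pow(Add(330, -14), Rational(1, 2))), -346)))) = Add(-4174395, Mul(-1, Mul(14, Add(Add(-757, Pow(Add(330, -14), Rational(1, 2))), -346)))) = Add(-4174395, Mul(-1, Mul(14, Add(Add(-757, Pow(316, Rational(1, 2))), -346)))) = Add(-4174395, Mul(-1, Mul(14, Add(Add(-757, Mul(2, Pow(79, Rational(1, 2)))), -346)))) = Add(-4174395, Mul(-1, Mul(14, Add(-1103, Mul(2, Pow(79, Rational(1, 2))))))) = Add(-4174395, Mul(-1, Add(-15442, Mul(28, Pow(79, Rational(1, 2)))))) = Add(-4174395, Add(15442, Mul(-28, Pow(79, Rational(1, 2))))) = Add(-4158953, Mul(-28, Pow(79, Rational(1, 2))))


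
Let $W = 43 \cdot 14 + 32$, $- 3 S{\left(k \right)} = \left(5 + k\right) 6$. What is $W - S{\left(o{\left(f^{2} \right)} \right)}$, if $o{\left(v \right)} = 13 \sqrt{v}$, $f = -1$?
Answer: $670$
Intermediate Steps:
$S{\left(k \right)} = -10 - 2 k$ ($S{\left(k \right)} = - \frac{\left(5 + k\right) 6}{3} = - \frac{30 + 6 k}{3} = -10 - 2 k$)
$W = 634$ ($W = 602 + 32 = 634$)
$W - S{\left(o{\left(f^{2} \right)} \right)} = 634 - \left(-10 - 2 \cdot 13 \sqrt{\left(-1\right)^{2}}\right) = 634 - \left(-10 - 2 \cdot 13 \sqrt{1}\right) = 634 - \left(-10 - 2 \cdot 13 \cdot 1\right) = 634 - \left(-10 - 26\right) = 634 - -36 = 634 + 36 = 670$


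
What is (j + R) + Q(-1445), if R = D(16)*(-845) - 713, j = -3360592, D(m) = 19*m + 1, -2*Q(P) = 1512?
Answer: -3619786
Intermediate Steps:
Q(P) = -756 (Q(P) = -½*1512 = -756)
D(m) = 1 + 19*m
R = -258438 (R = (1 + 19*16)*(-845) - 713 = (1 + 304)*(-845) - 713 = 305*(-845) - 713 = -257725 - 713 = -258438)
(j + R) + Q(-1445) = (-3360592 - 258438) - 756 = -3619030 - 756 = -3619786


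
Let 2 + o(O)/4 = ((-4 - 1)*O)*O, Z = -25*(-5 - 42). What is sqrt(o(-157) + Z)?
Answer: 7*I*sqrt(10037) ≈ 701.29*I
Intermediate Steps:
Z = 1175 (Z = -25*(-47) = 1175)
o(O) = -8 - 20*O**2 (o(O) = -8 + 4*(((-4 - 1)*O)*O) = -8 + 4*((-5*O)*O) = -8 + 4*(-5*O**2) = -8 - 20*O**2)
sqrt(o(-157) + Z) = sqrt((-8 - 20*(-157)**2) + 1175) = sqrt((-8 - 20*24649) + 1175) = sqrt((-8 - 492980) + 1175) = sqrt(-492988 + 1175) = sqrt(-491813) = 7*I*sqrt(10037)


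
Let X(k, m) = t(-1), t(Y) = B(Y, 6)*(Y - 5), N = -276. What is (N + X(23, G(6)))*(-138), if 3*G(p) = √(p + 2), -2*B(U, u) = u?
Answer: 35604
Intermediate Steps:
B(U, u) = -u/2
G(p) = √(2 + p)/3 (G(p) = √(p + 2)/3 = √(2 + p)/3)
t(Y) = 15 - 3*Y (t(Y) = (-½*6)*(Y - 5) = -3*(-5 + Y) = 15 - 3*Y)
X(k, m) = 18 (X(k, m) = 15 - 3*(-1) = 15 + 3 = 18)
(N + X(23, G(6)))*(-138) = (-276 + 18)*(-138) = -258*(-138) = 35604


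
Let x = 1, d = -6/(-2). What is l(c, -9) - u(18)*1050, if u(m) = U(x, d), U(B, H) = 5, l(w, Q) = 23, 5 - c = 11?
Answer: -5227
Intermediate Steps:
c = -6 (c = 5 - 1*11 = 5 - 11 = -6)
d = 3 (d = -6*(-½) = 3)
u(m) = 5
l(c, -9) - u(18)*1050 = 23 - 1*5*1050 = 23 - 5*1050 = 23 - 5250 = -5227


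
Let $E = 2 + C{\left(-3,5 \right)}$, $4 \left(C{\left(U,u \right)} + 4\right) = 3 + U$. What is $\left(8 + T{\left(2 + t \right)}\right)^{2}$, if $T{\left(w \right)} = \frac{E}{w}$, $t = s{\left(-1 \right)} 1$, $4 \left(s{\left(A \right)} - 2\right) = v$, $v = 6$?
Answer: $\frac{7056}{121} \approx 58.314$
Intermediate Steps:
$s{\left(A \right)} = \frac{7}{2}$ ($s{\left(A \right)} = 2 + \frac{1}{4} \cdot 6 = 2 + \frac{3}{2} = \frac{7}{2}$)
$C{\left(U,u \right)} = - \frac{13}{4} + \frac{U}{4}$ ($C{\left(U,u \right)} = -4 + \frac{3 + U}{4} = -4 + \left(\frac{3}{4} + \frac{U}{4}\right) = - \frac{13}{4} + \frac{U}{4}$)
$E = -2$ ($E = 2 + \left(- \frac{13}{4} + \frac{1}{4} \left(-3\right)\right) = 2 - 4 = -2$)
$t = \frac{7}{2}$ ($t = \frac{7}{2} \cdot 1 = \frac{7}{2} \approx 3.5$)
$T{\left(w \right)} = - \frac{2}{w}$
$\left(8 + T{\left(2 + t \right)}\right)^{2} = \left(8 - \frac{2}{2 + \frac{7}{2}}\right)^{2} = \left(8 - \frac{2}{\frac{11}{2}}\right)^{2} = \left(8 - \frac{4}{11}\right)^{2} = \left(\frac{84}{11}\right)^{2} = \frac{7056}{121}$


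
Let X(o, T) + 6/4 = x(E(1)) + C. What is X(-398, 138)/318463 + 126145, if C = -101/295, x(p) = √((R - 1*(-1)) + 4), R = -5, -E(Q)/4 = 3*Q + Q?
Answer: 23701783928563/187893170 ≈ 1.2615e+5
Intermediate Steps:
E(Q) = -16*Q (E(Q) = -4*(3*Q + Q) = -16*Q)
x(p) = 0 (x(p) = √((-5 - 1*(-1)) + 4) = √((-5 + 1) + 4) = √(-4 + 4) = √0 = 0)
C = -101/295 (C = -101*1/295 = -101/295 ≈ -0.34237)
X(o, T) = -1087/590 (X(o, T) = -3/2 + (0 - 101/295) = -3/2 - 101/295 = -1087/590)
X(-398, 138)/318463 + 126145 = -1087/590/318463 + 126145 = -1087/590*1/318463 + 126145 = -1087/187893170 + 126145 = 23701783928563/187893170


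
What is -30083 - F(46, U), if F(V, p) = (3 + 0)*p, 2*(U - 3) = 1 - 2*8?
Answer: -60139/2 ≈ -30070.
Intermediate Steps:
U = -9/2 (U = 3 + (1 - 2*8)/2 = 3 + (1 - 16)/2 = 3 + (1/2)*(-15) = 3 - 15/2 = -9/2 ≈ -4.5000)
F(V, p) = 3*p
-30083 - F(46, U) = -30083 - 3*(-9)/2 = -30083 - 1*(-27/2) = -30083 + 27/2 = -60139/2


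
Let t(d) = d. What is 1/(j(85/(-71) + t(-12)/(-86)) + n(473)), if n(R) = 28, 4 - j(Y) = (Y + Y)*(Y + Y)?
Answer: 9320809/256560124 ≈ 0.036330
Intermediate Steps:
j(Y) = 4 - 4*Y² (j(Y) = 4 - (Y + Y)*(Y + Y) = 4 - 2*Y*2*Y = 4 - 4*Y²)
1/(j(85/(-71) + t(-12)/(-86)) + n(473)) = 1/((4 - 4*(85/(-71) - 12/(-86))²) + 28) = 1/((4 - 4*(85*(-1/71) - 12*(-1/86))²) + 28) = 1/((4 - 4*(-85/71 + 6/43)²) + 28) = 1/((4 - 4*(-3229/3053)²) + 28) = 1/((4 - 4*10426441/9320809) + 28) = 1/((4 - 41705764/9320809) + 28) = 1/(-4422528/9320809 + 28) = 1/(256560124/9320809) = 9320809/256560124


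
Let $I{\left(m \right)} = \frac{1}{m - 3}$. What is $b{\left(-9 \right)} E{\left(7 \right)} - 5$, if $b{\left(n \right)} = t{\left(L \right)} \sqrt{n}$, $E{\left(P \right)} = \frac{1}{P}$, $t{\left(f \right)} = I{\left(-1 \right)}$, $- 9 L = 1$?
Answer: $-5 - \frac{3 i}{28} \approx -5.0 - 0.10714 i$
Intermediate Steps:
$L = - \frac{1}{9}$ ($L = \left(- \frac{1}{9}\right) 1 = - \frac{1}{9} \approx -0.11111$)
$I{\left(m \right)} = \frac{1}{-3 + m}$ ($I{\left(m \right)} = \frac{1}{m - 3} = \frac{1}{-3 + m}$)
$t{\left(f \right)} = - \frac{1}{4}$ ($t{\left(f \right)} = \frac{1}{-3 - 1} = \frac{1}{-4} = - \frac{1}{4}$)
$b{\left(n \right)} = - \frac{\sqrt{n}}{4}$
$b{\left(-9 \right)} E{\left(7 \right)} - 5 = \frac{\left(- \frac{1}{4}\right) \sqrt{-9}}{7} - 5 = - \frac{3 i}{4} \cdot \frac{1}{7} - 5 = - \frac{3 i}{28} - 5 = -5 - \frac{3 i}{28}$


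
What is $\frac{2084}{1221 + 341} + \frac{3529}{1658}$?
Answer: $\frac{4483785}{1294898} \approx 3.4627$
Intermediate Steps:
$\frac{2084}{1221 + 341} + \frac{3529}{1658} = \frac{2084}{1562} + 3529 \cdot \frac{1}{1658} = 2084 \cdot \frac{1}{1562} + \frac{3529}{1658} = \frac{1042}{781} + \frac{3529}{1658} = \frac{4483785}{1294898}$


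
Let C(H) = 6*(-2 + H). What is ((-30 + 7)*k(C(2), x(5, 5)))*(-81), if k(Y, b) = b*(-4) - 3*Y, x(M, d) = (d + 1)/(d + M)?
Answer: -22356/5 ≈ -4471.2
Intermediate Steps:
C(H) = -12 + 6*H
x(M, d) = (1 + d)/(M + d)
k(Y, b) = -4*b - 3*Y
((-30 + 7)*k(C(2), x(5, 5)))*(-81) = ((-30 + 7)*(-4*(1 + 5)/(5 + 5) - 3*(-12 + 6*2)))*(-81) = -23*(-4*6/10 - 3*(-12 + 12))*(-81) = -23*(-2*6/5 - 3*0)*(-81) = -23*(-4*3/5 + 0)*(-81) = -23*(-12/5 + 0)*(-81) = -23*(-12/5)*(-81) = (276/5)*(-81) = -22356/5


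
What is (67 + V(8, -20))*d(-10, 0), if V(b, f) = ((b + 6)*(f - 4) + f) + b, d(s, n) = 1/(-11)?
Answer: 281/11 ≈ 25.545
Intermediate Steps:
d(s, n) = -1/11
V(b, f) = b + f + (-4 + f)*(6 + b) (V(b, f) = ((6 + b)*(-4 + f) + f) + b = ((-4 + f)*(6 + b) + f) + b = (f + (-4 + f)*(6 + b)) + b = b + f + (-4 + f)*(6 + b))
(67 + V(8, -20))*d(-10, 0) = (67 + (-24 - 3*8 + 7*(-20) + 8*(-20)))*(-1/11) = (67 + (-24 - 24 - 140 - 160))*(-1/11) = (67 - 348)*(-1/11) = -281*(-1/11) = 281/11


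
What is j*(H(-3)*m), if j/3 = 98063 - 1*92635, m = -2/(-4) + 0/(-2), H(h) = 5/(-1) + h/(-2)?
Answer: -28497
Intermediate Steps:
H(h) = -5 - h/2 (H(h) = 5*(-1) + h*(-½) = -5 - h/2)
m = ½ (m = -2*(-¼) + 0*(-½) = ½ + 0 = ½ ≈ 0.50000)
j = 16284 (j = 3*(98063 - 1*92635) = 3*(98063 - 92635) = 3*5428 = 16284)
j*(H(-3)*m) = 16284*((-5 - ½*(-3))*(½)) = 16284*((-5 + 3/2)*(½)) = 16284*(-7/2*½) = 16284*(-7/4) = -28497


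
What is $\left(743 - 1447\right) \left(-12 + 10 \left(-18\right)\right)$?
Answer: $135168$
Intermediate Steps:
$\left(743 - 1447\right) \left(-12 + 10 \left(-18\right)\right) = - 704 \left(-12 - 180\right) = \left(-704\right) \left(-192\right) = 135168$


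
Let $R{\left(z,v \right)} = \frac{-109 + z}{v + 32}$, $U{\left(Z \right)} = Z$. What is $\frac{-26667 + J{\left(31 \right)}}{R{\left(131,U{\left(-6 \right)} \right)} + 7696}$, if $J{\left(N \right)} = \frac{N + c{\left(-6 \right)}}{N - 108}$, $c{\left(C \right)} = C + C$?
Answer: $- \frac{26693914}{7704543} \approx -3.4647$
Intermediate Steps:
$R{\left(z,v \right)} = \frac{-109 + z}{32 + v}$
$c{\left(C \right)} = 2 C$
$J{\left(N \right)} = \frac{-12 + N}{-108 + N}$ ($J{\left(N \right)} = \frac{N + 2 \left(-6\right)}{N - 108} = \frac{N - 12}{-108 + N} = \frac{-12 + N}{-108 + N}$)
$\frac{-26667 + J{\left(31 \right)}}{R{\left(131,U{\left(-6 \right)} \right)} + 7696} = \frac{-26667 + \frac{-12 + 31}{-108 + 31}}{\frac{-109 + 131}{32 - 6} + 7696} = \frac{-26667 + \frac{1}{-77} \cdot 19}{\frac{1}{26} \cdot 22 + 7696} = \frac{-26667 - \frac{19}{77}}{\frac{1}{26} \cdot 22 + 7696} = \frac{-26667 - \frac{19}{77}}{\frac{11}{13} + 7696} = - \frac{2053378}{77 \cdot \frac{100059}{13}} = \left(- \frac{2053378}{77}\right) \frac{13}{100059} = - \frac{26693914}{7704543}$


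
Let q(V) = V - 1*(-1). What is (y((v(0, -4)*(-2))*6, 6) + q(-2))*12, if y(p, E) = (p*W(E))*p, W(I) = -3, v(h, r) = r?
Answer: -82956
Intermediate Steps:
q(V) = 1 + V (q(V) = V + 1 = 1 + V)
y(p, E) = -3*p**2 (y(p, E) = (p*(-3))*p = (-3*p)*p = -3*p**2)
(y((v(0, -4)*(-2))*6, 6) + q(-2))*12 = (-3*(-4*(-2)*6)**2 + (1 - 2))*12 = (-3*(8*6)**2 - 1)*12 = (-3*48**2 - 1)*12 = (-3*2304 - 1)*12 = (-6912 - 1)*12 = -6913*12 = -82956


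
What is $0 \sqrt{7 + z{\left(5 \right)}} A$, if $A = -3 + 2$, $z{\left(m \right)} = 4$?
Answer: $0$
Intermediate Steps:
$A = -1$
$0 \sqrt{7 + z{\left(5 \right)}} A = 0 \sqrt{7 + 4} \left(-1\right) = 0 \sqrt{11} \left(-1\right) = 0 \left(-1\right) = 0$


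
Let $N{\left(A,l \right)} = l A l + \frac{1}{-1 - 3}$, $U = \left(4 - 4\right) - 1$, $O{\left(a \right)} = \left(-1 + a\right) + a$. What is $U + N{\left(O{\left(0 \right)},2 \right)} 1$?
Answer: $- \frac{21}{4} \approx -5.25$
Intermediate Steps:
$O{\left(a \right)} = -1 + 2 a$
$U = -1$ ($U = 0 - 1 = -1$)
$N{\left(A,l \right)} = - \frac{1}{4} + A l^{2}$ ($N{\left(A,l \right)} = A l l + \frac{1}{-4} = A l^{2} - \frac{1}{4} = - \frac{1}{4} + A l^{2}$)
$U + N{\left(O{\left(0 \right)},2 \right)} 1 = -1 + \left(- \frac{1}{4} + \left(-1 + 2 \cdot 0\right) 2^{2}\right) 1 = -1 + \left(- \frac{1}{4} + \left(-1 + 0\right) 4\right) 1 = -1 + \left(- \frac{1}{4} - 4\right) 1 = -1 - \frac{17}{4} = - \frac{21}{4}$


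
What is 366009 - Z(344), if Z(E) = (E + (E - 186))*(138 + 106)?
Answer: 243521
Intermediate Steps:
Z(E) = -45384 + 488*E (Z(E) = (E + (-186 + E))*244 = (-186 + 2*E)*244 = -45384 + 488*E)
366009 - Z(344) = 366009 - (-45384 + 488*344) = 366009 - (-45384 + 167872) = 366009 - 1*122488 = 366009 - 122488 = 243521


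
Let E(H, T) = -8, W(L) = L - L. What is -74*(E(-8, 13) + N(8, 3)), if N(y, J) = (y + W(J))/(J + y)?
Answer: 5920/11 ≈ 538.18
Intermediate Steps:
W(L) = 0
N(y, J) = y/(J + y) (N(y, J) = (y + 0)/(J + y) = y/(J + y))
-74*(E(-8, 13) + N(8, 3)) = -74*(-8 + 8/(3 + 8)) = -74*(-8 + 8/11) = -74*(-80/11) = 5920/11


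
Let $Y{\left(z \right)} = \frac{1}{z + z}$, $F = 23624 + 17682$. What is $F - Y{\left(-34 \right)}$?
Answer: $\frac{2808809}{68} \approx 41306.0$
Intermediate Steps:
$F = 41306$
$Y{\left(z \right)} = \frac{1}{2 z}$
$F - Y{\left(-34 \right)} = 41306 - \frac{1}{2 \left(-34\right)} = 41306 - \frac{1}{2} \left(- \frac{1}{34}\right) = 41306 - - \frac{1}{68} = 41306 + \frac{1}{68} = \frac{2808809}{68}$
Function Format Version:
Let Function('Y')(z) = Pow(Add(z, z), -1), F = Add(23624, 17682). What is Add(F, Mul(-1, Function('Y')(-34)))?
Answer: Rational(2808809, 68) ≈ 41306.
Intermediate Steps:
F = 41306
Function('Y')(z) = Mul(Rational(1, 2), Pow(z, -1)) (Function('Y')(z) = Pow(Mul(2, z), -1) = Mul(Rational(1, 2), Pow(z, -1)))
Add(F, Mul(-1, Function('Y')(-34))) = Add(41306, Mul(-1, Mul(Rational(1, 2), Pow(-34, -1)))) = Add(41306, Mul(-1, Mul(Rational(1, 2), Rational(-1, 34)))) = Add(41306, Mul(-1, Rational(-1, 68))) = Add(41306, Rational(1, 68)) = Rational(2808809, 68)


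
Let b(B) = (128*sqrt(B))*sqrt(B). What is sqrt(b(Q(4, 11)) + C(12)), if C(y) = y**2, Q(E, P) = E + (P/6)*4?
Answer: 4*sqrt(897)/3 ≈ 39.933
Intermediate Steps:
Q(E, P) = E + 2*P/3 (Q(E, P) = E + (P*(1/6))*4 = E + (P/6)*4 = E + 2*P/3)
b(B) = 128*B
sqrt(b(Q(4, 11)) + C(12)) = sqrt(128*(4 + (2/3)*11) + 12**2) = sqrt(128*(4 + 22/3) + 144) = sqrt(128*(34/3) + 144) = sqrt(4352/3 + 144) = sqrt(4784/3) = 4*sqrt(897)/3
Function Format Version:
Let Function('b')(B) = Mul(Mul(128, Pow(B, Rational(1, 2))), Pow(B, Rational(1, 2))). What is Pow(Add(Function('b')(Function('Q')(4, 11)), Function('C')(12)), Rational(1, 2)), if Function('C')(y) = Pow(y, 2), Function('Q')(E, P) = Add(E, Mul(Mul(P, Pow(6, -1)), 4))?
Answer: Mul(Rational(4, 3), Pow(897, Rational(1, 2))) ≈ 39.933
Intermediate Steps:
Function('Q')(E, P) = Add(E, Mul(Rational(2, 3), P)) (Function('Q')(E, P) = Add(E, Mul(Mul(P, Rational(1, 6)), 4)) = Add(E, Mul(Mul(Rational(1, 6), P), 4)) = Add(E, Mul(Rational(2, 3), P)))
Function('b')(B) = Mul(128, B)
Pow(Add(Function('b')(Function('Q')(4, 11)), Function('C')(12)), Rational(1, 2)) = Pow(Add(Mul(128, Add(4, Mul(Rational(2, 3), 11))), Pow(12, 2)), Rational(1, 2)) = Pow(Add(Mul(128, Add(4, Rational(22, 3))), 144), Rational(1, 2)) = Pow(Add(Mul(128, Rational(34, 3)), 144), Rational(1, 2)) = Pow(Add(Rational(4352, 3), 144), Rational(1, 2)) = Pow(Rational(4784, 3), Rational(1, 2)) = Mul(Rational(4, 3), Pow(897, Rational(1, 2)))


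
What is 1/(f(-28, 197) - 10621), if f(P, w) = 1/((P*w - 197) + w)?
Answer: -5516/58585437 ≈ -9.4153e-5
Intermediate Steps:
f(P, w) = 1/(-197 + w + P*w) (f(P, w) = 1/((-197 + P*w) + w) = 1/(-197 + w + P*w))
1/(f(-28, 197) - 10621) = 1/(1/(-197 + 197 - 28*197) - 10621) = 1/(1/(-197 + 197 - 5516) - 10621) = 1/(1/(-5516) - 10621) = 1/(-1/5516 - 10621) = 1/(-58585437/5516) = -5516/58585437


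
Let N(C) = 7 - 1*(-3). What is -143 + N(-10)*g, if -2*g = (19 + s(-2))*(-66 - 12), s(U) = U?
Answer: 6487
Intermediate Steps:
N(C) = 10 (N(C) = 7 + 3 = 10)
g = 663 (g = -(19 - 2)*(-66 - 12)/2 = -17*(-78)/2 = -1/2*(-1326) = 663)
-143 + N(-10)*g = -143 + 10*663 = -143 + 6630 = 6487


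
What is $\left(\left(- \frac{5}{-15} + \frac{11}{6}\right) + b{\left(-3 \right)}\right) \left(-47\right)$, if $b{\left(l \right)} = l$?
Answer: $\frac{235}{6} \approx 39.167$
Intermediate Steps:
$\left(\left(- \frac{5}{-15} + \frac{11}{6}\right) + b{\left(-3 \right)}\right) \left(-47\right) = \left(\left(- \frac{5}{-15} + \frac{11}{6}\right) - 3\right) \left(-47\right) = \left(\left(\left(-5\right) \left(- \frac{1}{15}\right) + 11 \cdot \frac{1}{6}\right) - 3\right) \left(-47\right) = \left(\left(\frac{1}{3} + \frac{11}{6}\right) - 3\right) \left(-47\right) = \left(\frac{13}{6} - 3\right) \left(-47\right) = \left(- \frac{5}{6}\right) \left(-47\right) = \frac{235}{6}$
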